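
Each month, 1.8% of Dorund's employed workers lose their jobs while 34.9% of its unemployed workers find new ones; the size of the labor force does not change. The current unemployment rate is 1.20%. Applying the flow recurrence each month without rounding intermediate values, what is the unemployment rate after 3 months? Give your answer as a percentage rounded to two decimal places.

With a fixed labor force, u_{t+1} = u_t + s·(1−u_t) − f·u_t = u_t·(1−s−f) + s.
Here 1−s−f = 0.633 and s = 0.018.
u_1 = 0.012000 × 0.633 + 0.018 = 0.025596.
u_2 = 0.025596 × 0.633 + 0.018 = 0.034202.
u_3 = 0.034202 × 0.633 + 0.018 = 0.039650.

Unemployment rate after three months ≈ 3.97%.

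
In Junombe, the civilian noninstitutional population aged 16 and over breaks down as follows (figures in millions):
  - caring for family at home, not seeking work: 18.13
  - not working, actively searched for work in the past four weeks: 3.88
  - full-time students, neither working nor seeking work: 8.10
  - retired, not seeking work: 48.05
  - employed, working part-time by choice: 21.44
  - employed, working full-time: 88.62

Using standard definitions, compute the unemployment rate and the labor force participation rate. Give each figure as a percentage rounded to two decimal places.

Unemployment rate ≈ 3.41%; labor force participation rate ≈ 60.54%.

Employed = 21.44 + 88.62 = 110.06 million.
Unemployed = 3.88 million.
Labor force = 110.06 + 3.88 = 113.94 million.
Not in labor force = 18.13 + 8.10 + 48.05 = 74.28 million (those not working and not actively searching are outside the labor force).
Civilian working-age population = 113.94 + 74.28 = 188.22 million.
Unemployment rate = 3.88 / 113.94 = 3.41%.
Labor force participation rate = 113.94 / 188.22 = 60.54%.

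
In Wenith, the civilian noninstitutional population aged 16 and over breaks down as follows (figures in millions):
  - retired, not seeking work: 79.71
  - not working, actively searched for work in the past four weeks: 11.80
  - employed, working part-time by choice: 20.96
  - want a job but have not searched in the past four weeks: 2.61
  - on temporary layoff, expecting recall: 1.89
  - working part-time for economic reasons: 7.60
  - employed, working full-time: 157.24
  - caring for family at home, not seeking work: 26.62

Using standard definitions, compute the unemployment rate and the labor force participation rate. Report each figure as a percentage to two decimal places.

Employed = 20.96 + 7.60 + 157.24 = 185.80 million (anyone who worked, including part-time for economic reasons, counts as employed).
Unemployed = 11.80 + 1.89 = 13.69 million (jobless and actively searching, or on temporary layoff).
Labor force = 185.80 + 13.69 = 199.49 million.
Not in labor force = 79.71 + 2.61 + 26.62 = 108.94 million (those not working and not actively searching are outside the labor force — including those who want a job but have given up searching).
Civilian working-age population = 199.49 + 108.94 = 308.43 million.
Unemployment rate = 13.69 / 199.49 = 6.86%.
Labor force participation rate = 199.49 / 308.43 = 64.68%.

Unemployment rate ≈ 6.86%; labor force participation rate ≈ 64.68%.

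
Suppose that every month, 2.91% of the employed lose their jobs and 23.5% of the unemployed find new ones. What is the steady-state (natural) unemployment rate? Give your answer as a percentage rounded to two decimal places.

Steady-state unemployment rate ≈ 11.02%.

At steady state the flows balance: s·E = f·U, so U/(E+U) = s/(s+f).
u* = 2.91 / (2.91 + 23.5) = 2.91 / 26.41 = 11.02%.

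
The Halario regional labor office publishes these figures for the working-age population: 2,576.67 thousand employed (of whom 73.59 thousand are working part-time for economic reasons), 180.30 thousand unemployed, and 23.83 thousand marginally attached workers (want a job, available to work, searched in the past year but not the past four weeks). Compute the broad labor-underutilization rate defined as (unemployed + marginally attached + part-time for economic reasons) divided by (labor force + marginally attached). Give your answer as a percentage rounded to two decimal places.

Labor force = 2,576.67 + 180.30 = 2,756.97 thousand.
Numerator = 180.30 + 23.83 + 73.59 = 277.72 thousand.
Denominator = 2,756.97 + 23.83 = 2,780.80 thousand.
Broad rate = 277.72 / 2,780.80 = 9.99%.

Broad underutilization rate ≈ 9.99%.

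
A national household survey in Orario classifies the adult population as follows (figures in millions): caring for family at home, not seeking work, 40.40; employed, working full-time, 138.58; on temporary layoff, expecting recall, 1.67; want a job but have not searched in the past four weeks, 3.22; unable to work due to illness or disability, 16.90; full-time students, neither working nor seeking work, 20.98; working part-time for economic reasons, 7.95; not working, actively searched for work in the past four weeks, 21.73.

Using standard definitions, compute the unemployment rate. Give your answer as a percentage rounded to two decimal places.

Unemployment rate ≈ 13.77%.

Employed = 138.58 + 7.95 = 146.53 million (anyone who worked, including part-time for economic reasons, counts as employed).
Unemployed = 1.67 + 21.73 = 23.40 million (jobless and actively searching, or on temporary layoff).
Labor force = 146.53 + 23.40 = 169.93 million.
Unemployment rate = 23.40 / 169.93 = 13.77%.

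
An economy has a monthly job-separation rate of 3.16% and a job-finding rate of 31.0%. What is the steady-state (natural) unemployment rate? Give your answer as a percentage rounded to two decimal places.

At steady state the flows balance: s·E = f·U, so U/(E+U) = s/(s+f).
u* = 3.16 / (3.16 + 31.0) = 3.16 / 34.16 = 9.25%.

Steady-state unemployment rate ≈ 9.25%.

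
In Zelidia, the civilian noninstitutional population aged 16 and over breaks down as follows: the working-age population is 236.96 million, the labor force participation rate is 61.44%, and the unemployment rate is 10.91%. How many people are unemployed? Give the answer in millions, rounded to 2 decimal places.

Labor force = 0.6144 × 236.96 = 145.59 million.
Unemployed = 0.1091 × 145.59 ≈ 15.88 million.

About 15.88 million are unemployed.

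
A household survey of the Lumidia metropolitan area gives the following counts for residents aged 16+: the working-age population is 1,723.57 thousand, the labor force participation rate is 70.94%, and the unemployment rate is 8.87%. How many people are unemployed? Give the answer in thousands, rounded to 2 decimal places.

Labor force = 0.7094 × 1,723.57 = 1,222.70 thousand.
Unemployed = 0.0887 × 1,222.70 ≈ 108.45 thousand.

About 108.45 thousand are unemployed.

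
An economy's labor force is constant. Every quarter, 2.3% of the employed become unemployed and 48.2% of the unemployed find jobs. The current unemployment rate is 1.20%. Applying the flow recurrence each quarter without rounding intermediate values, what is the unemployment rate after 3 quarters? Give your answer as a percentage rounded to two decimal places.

Unemployment rate after three quarters ≈ 4.15%.

With a fixed labor force, u_{t+1} = u_t + s·(1−u_t) − f·u_t = u_t·(1−s−f) + s.
Here 1−s−f = 0.495 and s = 0.023.
u_1 = 0.012000 × 0.495 + 0.023 = 0.028940.
u_2 = 0.028940 × 0.495 + 0.023 = 0.037325.
u_3 = 0.037325 × 0.495 + 0.023 = 0.041476.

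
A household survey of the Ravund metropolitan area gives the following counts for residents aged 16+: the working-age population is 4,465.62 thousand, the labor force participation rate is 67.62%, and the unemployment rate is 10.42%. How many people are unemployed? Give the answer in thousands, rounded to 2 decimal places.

Labor force = 0.6762 × 4,465.62 = 3,019.65 thousand.
Unemployed = 0.1042 × 3,019.65 ≈ 314.65 thousand.

About 314.65 thousand are unemployed.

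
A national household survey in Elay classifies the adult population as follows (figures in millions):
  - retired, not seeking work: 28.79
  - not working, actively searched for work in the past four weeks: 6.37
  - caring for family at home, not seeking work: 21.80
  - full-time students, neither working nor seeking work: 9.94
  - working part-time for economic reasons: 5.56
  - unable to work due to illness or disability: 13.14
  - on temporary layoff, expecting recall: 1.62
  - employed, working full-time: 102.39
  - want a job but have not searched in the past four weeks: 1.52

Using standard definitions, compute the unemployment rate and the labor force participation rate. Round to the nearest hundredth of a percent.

Employed = 5.56 + 102.39 = 107.95 million (anyone who worked, including part-time for economic reasons, counts as employed).
Unemployed = 6.37 + 1.62 = 7.99 million (jobless and actively searching, or on temporary layoff).
Labor force = 107.95 + 7.99 = 115.94 million.
Not in labor force = 28.79 + 21.80 + 9.94 + 13.14 + 1.52 = 75.19 million (those not working and not actively searching are outside the labor force — including those who want a job but have given up searching).
Civilian working-age population = 115.94 + 75.19 = 191.13 million.
Unemployment rate = 7.99 / 115.94 = 6.89%.
Labor force participation rate = 115.94 / 191.13 = 60.66%.

Unemployment rate ≈ 6.89%; labor force participation rate ≈ 60.66%.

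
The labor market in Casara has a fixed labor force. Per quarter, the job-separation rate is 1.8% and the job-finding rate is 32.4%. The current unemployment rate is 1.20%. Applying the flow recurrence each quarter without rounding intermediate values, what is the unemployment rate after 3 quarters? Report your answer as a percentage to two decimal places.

With a fixed labor force, u_{t+1} = u_t + s·(1−u_t) − f·u_t = u_t·(1−s−f) + s.
Here 1−s−f = 0.658 and s = 0.018.
u_1 = 0.012000 × 0.658 + 0.018 = 0.025896.
u_2 = 0.025896 × 0.658 + 0.018 = 0.035040.
u_3 = 0.035040 × 0.658 + 0.018 = 0.041056.

Unemployment rate after three quarters ≈ 4.11%.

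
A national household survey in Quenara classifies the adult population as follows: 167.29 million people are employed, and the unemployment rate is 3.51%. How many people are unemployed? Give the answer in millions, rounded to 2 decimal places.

Let U be the number unemployed. The labor force is E + U, and U/(E+U) = 0.0351.
So U = 0.0351 × 167.29 / (1 − 0.0351) = 5.8719 / 0.9649 ≈ 6.09 million.

About 6.09 million are unemployed.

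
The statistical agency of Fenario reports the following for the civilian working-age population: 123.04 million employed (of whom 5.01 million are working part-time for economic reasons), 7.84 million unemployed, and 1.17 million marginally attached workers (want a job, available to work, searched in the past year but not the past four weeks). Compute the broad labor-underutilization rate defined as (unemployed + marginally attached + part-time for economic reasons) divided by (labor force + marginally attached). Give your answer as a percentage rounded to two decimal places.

Broad underutilization rate ≈ 10.62%.

Labor force = 123.04 + 7.84 = 130.88 million.
Numerator = 7.84 + 1.17 + 5.01 = 14.02 million.
Denominator = 130.88 + 1.17 = 132.05 million.
Broad rate = 14.02 / 132.05 = 10.62%.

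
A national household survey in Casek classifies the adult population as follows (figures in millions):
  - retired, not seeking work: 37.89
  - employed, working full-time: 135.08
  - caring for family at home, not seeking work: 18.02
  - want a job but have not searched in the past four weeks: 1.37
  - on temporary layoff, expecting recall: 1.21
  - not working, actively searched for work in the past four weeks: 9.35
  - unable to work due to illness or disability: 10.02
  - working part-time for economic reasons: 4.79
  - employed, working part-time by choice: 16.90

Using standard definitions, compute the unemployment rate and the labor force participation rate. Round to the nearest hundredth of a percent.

Unemployment rate ≈ 6.31%; labor force participation rate ≈ 71.32%.

Employed = 135.08 + 4.79 + 16.90 = 156.77 million (anyone who worked, including part-time for economic reasons, counts as employed).
Unemployed = 1.21 + 9.35 = 10.56 million (jobless and actively searching, or on temporary layoff).
Labor force = 156.77 + 10.56 = 167.33 million.
Not in labor force = 37.89 + 18.02 + 1.37 + 10.02 = 67.30 million (those not working and not actively searching are outside the labor force — including those who want a job but have given up searching).
Civilian working-age population = 167.33 + 67.30 = 234.63 million.
Unemployment rate = 10.56 / 167.33 = 6.31%.
Labor force participation rate = 167.33 / 234.63 = 71.32%.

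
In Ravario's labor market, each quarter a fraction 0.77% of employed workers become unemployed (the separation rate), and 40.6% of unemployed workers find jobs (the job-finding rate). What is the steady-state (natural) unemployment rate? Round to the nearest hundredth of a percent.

At steady state the flows balance: s·E = f·U, so U/(E+U) = s/(s+f).
u* = 0.77 / (0.77 + 40.6) = 0.77 / 41.37 = 1.86%.

Steady-state unemployment rate ≈ 1.86%.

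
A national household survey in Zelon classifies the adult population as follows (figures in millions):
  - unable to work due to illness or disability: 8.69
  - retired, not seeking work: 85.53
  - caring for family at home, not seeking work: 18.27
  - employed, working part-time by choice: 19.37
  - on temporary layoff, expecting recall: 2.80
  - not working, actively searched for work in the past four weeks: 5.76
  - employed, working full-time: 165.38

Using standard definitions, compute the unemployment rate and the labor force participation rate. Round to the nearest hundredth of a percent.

Unemployment rate ≈ 4.43%; labor force participation rate ≈ 63.21%.

Employed = 19.37 + 165.38 = 184.75 million.
Unemployed = 2.80 + 5.76 = 8.56 million (jobless and actively searching, or on temporary layoff).
Labor force = 184.75 + 8.56 = 193.31 million.
Not in labor force = 8.69 + 85.53 + 18.27 = 112.49 million (those not working and not actively searching are outside the labor force).
Civilian working-age population = 193.31 + 112.49 = 305.80 million.
Unemployment rate = 8.56 / 193.31 = 4.43%.
Labor force participation rate = 193.31 / 305.80 = 63.21%.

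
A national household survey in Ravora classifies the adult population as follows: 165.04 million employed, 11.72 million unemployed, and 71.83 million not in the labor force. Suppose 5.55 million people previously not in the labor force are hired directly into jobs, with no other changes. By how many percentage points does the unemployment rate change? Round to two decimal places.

Initially, labor force = 165.04 + 11.72 = 176.76 million, so u = 11.72/176.76 = 6.63%.
After the change, employed and labor force both rise by 5.55; unemployed unchanged → E = 170.59, U = 11.72, labor force = 182.31 million.
New unemployment rate = 11.72 / 182.31 = 6.43%.
Change = 6.43% − 6.63% = −0.20 percentage points.

The unemployment rate changes by −0.20 percentage points.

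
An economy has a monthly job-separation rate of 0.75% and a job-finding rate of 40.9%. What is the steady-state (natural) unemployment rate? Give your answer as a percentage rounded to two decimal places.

At steady state the flows balance: s·E = f·U, so U/(E+U) = s/(s+f).
u* = 0.75 / (0.75 + 40.9) = 0.75 / 41.65 = 1.80%.

Steady-state unemployment rate ≈ 1.80%.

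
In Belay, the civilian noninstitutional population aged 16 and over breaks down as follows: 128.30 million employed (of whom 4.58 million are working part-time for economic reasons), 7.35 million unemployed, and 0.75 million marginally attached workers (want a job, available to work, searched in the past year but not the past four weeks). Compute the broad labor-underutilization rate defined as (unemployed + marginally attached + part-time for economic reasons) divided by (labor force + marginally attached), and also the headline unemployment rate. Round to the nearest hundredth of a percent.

Labor force = 128.30 + 7.35 = 135.65 million.
Numerator = 7.35 + 0.75 + 4.58 = 12.68 million.
Denominator = 135.65 + 0.75 = 136.40 million.
Broad rate = 12.68 / 136.40 = 9.30%.
Headline unemployment rate = 7.35 / 135.65 = 5.42%.

Broad underutilization rate ≈ 9.30%; headline unemployment rate ≈ 5.42%.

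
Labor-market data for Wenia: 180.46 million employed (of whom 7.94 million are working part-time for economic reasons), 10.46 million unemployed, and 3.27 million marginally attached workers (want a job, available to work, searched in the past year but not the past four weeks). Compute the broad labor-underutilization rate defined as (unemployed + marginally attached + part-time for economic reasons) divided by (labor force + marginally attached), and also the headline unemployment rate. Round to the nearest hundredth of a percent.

Labor force = 180.46 + 10.46 = 190.92 million.
Numerator = 10.46 + 3.27 + 7.94 = 21.67 million.
Denominator = 190.92 + 3.27 = 194.19 million.
Broad rate = 21.67 / 194.19 = 11.16%.
Headline unemployment rate = 10.46 / 190.92 = 5.48%.

Broad underutilization rate ≈ 11.16%; headline unemployment rate ≈ 5.48%.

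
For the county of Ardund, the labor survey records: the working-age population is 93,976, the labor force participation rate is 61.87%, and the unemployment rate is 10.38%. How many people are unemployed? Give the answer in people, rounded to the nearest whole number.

About 6,035 are unemployed.

Labor force = 0.6187 × 93,976 = 58,143.
Unemployed = 0.1038 × 58,143 ≈ 6,035.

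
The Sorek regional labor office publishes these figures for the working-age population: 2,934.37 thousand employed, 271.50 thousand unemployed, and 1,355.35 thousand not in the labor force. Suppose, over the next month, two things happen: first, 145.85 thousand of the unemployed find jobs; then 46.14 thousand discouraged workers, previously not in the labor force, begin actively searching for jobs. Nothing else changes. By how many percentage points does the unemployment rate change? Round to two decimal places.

Initially, labor force = 2,934.37 + 271.50 = 3,205.87 thousand, so u = 271.50/3,205.87 = 8.47%.
After the first change, unemployed falls and employed rises by 145.85; labor force unchanged → E = 3,080.22, U = 125.65, labor force = 3,205.87 thousand.
After the second change, unemployed and labor force both rise by 46.14 → E = 3,080.22, U = 171.79, labor force = 3,252.01 thousand.
New unemployment rate = 171.79 / 3,252.01 = 5.28%.
Change = 5.28% − 8.47% = −3.19 percentage points.

The unemployment rate changes by −3.19 percentage points.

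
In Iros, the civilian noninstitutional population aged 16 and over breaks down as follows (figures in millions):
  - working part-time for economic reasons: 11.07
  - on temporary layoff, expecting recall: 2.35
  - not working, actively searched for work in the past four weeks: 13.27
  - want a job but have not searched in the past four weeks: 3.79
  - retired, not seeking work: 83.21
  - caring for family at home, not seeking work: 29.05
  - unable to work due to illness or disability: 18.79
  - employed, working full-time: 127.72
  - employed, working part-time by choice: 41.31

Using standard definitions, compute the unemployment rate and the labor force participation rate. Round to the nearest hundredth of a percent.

Employed = 11.07 + 127.72 + 41.31 = 180.10 million (anyone who worked, including part-time for economic reasons, counts as employed).
Unemployed = 2.35 + 13.27 = 15.62 million (jobless and actively searching, or on temporary layoff).
Labor force = 180.10 + 15.62 = 195.72 million.
Not in labor force = 3.79 + 83.21 + 29.05 + 18.79 = 134.84 million (those not working and not actively searching are outside the labor force — including those who want a job but have given up searching).
Civilian working-age population = 195.72 + 134.84 = 330.56 million.
Unemployment rate = 15.62 / 195.72 = 7.98%.
Labor force participation rate = 195.72 / 330.56 = 59.21%.

Unemployment rate ≈ 7.98%; labor force participation rate ≈ 59.21%.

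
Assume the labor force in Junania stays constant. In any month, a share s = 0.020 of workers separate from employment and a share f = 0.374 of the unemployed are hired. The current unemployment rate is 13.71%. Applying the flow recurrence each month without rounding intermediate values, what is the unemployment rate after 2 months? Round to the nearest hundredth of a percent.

With a fixed labor force, u_{t+1} = u_t + s·(1−u_t) − f·u_t = u_t·(1−s−f) + s.
Here 1−s−f = 0.606 and s = 0.020.
u_1 = 0.137100 × 0.606 + 0.020 = 0.103083.
u_2 = 0.103083 × 0.606 + 0.020 = 0.082468.

Unemployment rate after two months ≈ 8.25%.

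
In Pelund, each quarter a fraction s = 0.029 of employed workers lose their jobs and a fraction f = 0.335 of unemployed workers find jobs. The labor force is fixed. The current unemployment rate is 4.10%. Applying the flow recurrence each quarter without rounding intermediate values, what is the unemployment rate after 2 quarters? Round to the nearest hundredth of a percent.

With a fixed labor force, u_{t+1} = u_t + s·(1−u_t) − f·u_t = u_t·(1−s−f) + s.
Here 1−s−f = 0.636 and s = 0.029.
u_1 = 0.041000 × 0.636 + 0.029 = 0.055076.
u_2 = 0.055076 × 0.636 + 0.029 = 0.064028.

Unemployment rate after two quarters ≈ 6.40%.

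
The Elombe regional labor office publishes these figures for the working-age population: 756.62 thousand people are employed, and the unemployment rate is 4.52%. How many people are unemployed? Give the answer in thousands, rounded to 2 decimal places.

About 35.82 thousand are unemployed.

Let U be the number unemployed. The labor force is E + U, and U/(E+U) = 0.0452.
So U = 0.0452 × 756.62 / (1 − 0.0452) = 34.1992 / 0.9548 ≈ 35.82 thousand.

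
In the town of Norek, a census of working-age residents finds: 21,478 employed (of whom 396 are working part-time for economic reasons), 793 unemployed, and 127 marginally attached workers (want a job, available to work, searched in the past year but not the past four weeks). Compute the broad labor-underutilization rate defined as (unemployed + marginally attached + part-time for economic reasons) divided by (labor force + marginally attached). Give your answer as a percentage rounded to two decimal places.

Broad underutilization rate ≈ 5.88%.

Labor force = 21,478 + 793 = 22,271.
Numerator = 793 + 127 + 396 = 1,316.
Denominator = 22,271 + 127 = 22,398.
Broad rate = 1,316 / 22,398 = 5.88%.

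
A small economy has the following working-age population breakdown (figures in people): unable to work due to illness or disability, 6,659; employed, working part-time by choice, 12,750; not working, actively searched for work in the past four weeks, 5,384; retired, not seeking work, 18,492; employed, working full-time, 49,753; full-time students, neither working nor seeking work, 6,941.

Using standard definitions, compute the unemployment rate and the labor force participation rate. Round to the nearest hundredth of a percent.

Unemployment rate ≈ 7.93%; labor force participation rate ≈ 67.90%.

Employed = 12,750 + 49,753 = 62,503.
Unemployed = 5,384.
Labor force = 62,503 + 5,384 = 67,887.
Not in labor force = 6,659 + 18,492 + 6,941 = 32,092 (those not working and not actively searching are outside the labor force).
Civilian working-age population = 67,887 + 32,092 = 99,979.
Unemployment rate = 5,384 / 67,887 = 7.93%.
Labor force participation rate = 67,887 / 99,979 = 67.90%.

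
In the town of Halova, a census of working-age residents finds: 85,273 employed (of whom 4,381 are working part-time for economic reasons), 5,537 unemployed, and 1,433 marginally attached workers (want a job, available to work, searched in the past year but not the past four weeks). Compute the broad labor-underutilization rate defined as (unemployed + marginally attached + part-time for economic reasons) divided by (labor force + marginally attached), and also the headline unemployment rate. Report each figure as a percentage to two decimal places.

Labor force = 85,273 + 5,537 = 90,810.
Numerator = 5,537 + 1,433 + 4,381 = 11,351.
Denominator = 90,810 + 1,433 = 92,243.
Broad rate = 11,351 / 92,243 = 12.31%.
Headline unemployment rate = 5,537 / 90,810 = 6.10%.

Broad underutilization rate ≈ 12.31%; headline unemployment rate ≈ 6.10%.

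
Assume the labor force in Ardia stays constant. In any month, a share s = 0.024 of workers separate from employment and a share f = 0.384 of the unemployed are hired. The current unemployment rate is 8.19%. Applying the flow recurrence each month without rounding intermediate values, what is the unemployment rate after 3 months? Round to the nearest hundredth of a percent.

With a fixed labor force, u_{t+1} = u_t + s·(1−u_t) − f·u_t = u_t·(1−s−f) + s.
Here 1−s−f = 0.592 and s = 0.024.
u_1 = 0.081900 × 0.592 + 0.024 = 0.072485.
u_2 = 0.072485 × 0.592 + 0.024 = 0.066911.
u_3 = 0.066911 × 0.592 + 0.024 = 0.063611.

Unemployment rate after three months ≈ 6.36%.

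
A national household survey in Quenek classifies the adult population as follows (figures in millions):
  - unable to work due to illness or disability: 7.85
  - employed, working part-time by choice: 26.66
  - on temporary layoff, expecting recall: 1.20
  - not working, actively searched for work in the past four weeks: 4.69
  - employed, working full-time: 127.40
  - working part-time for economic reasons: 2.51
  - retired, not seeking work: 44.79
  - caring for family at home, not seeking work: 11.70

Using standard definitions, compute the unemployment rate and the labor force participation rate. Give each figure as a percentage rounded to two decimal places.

Unemployment rate ≈ 3.63%; labor force participation rate ≈ 71.63%.

Employed = 26.66 + 127.40 + 2.51 = 156.57 million (anyone who worked, including part-time for economic reasons, counts as employed).
Unemployed = 1.20 + 4.69 = 5.89 million (jobless and actively searching, or on temporary layoff).
Labor force = 156.57 + 5.89 = 162.46 million.
Not in labor force = 7.85 + 44.79 + 11.70 = 64.34 million (those not working and not actively searching are outside the labor force).
Civilian working-age population = 162.46 + 64.34 = 226.80 million.
Unemployment rate = 5.89 / 162.46 = 3.63%.
Labor force participation rate = 162.46 / 226.80 = 71.63%.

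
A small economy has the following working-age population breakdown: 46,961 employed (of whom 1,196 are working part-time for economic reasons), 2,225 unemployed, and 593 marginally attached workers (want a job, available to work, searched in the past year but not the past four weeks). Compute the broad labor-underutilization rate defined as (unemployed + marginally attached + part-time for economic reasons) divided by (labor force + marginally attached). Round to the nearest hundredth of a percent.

Labor force = 46,961 + 2,225 = 49,186.
Numerator = 2,225 + 593 + 1,196 = 4,014.
Denominator = 49,186 + 593 = 49,779.
Broad rate = 4,014 / 49,779 = 8.06%.

Broad underutilization rate ≈ 8.06%.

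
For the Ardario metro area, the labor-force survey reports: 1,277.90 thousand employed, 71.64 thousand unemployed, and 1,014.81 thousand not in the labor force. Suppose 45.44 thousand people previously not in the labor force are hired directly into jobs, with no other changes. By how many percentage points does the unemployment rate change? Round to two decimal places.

The unemployment rate changes by −0.17 percentage points.

Initially, labor force = 1,277.90 + 71.64 = 1,349.54 thousand, so u = 71.64/1,349.54 = 5.31%.
After the change, employed and labor force both rise by 45.44; unemployed unchanged → E = 1,323.34, U = 71.64, labor force = 1,394.98 thousand.
New unemployment rate = 71.64 / 1,394.98 = 5.14%.
Change = 5.14% − 5.31% = −0.17 percentage points.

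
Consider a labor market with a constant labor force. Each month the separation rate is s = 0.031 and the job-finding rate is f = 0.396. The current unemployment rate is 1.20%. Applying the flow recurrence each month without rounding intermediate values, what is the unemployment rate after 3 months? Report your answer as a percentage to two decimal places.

With a fixed labor force, u_{t+1} = u_t + s·(1−u_t) − f·u_t = u_t·(1−s−f) + s.
Here 1−s−f = 0.573 and s = 0.031.
u_1 = 0.012000 × 0.573 + 0.031 = 0.037876.
u_2 = 0.037876 × 0.573 + 0.031 = 0.052703.
u_3 = 0.052703 × 0.573 + 0.031 = 0.061199.

Unemployment rate after three months ≈ 6.12%.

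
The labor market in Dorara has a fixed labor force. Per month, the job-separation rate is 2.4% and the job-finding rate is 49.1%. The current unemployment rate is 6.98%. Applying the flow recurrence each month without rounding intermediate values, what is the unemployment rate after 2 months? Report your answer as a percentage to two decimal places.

With a fixed labor force, u_{t+1} = u_t + s·(1−u_t) − f·u_t = u_t·(1−s−f) + s.
Here 1−s−f = 0.485 and s = 0.024.
u_1 = 0.069800 × 0.485 + 0.024 = 0.057853.
u_2 = 0.057853 × 0.485 + 0.024 = 0.052059.

Unemployment rate after two months ≈ 5.21%.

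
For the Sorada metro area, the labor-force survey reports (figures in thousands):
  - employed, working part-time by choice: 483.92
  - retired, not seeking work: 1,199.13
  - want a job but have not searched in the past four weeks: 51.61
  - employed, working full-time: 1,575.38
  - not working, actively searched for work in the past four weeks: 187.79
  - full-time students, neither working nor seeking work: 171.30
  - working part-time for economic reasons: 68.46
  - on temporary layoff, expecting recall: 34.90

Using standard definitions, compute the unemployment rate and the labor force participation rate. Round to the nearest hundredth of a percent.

Employed = 483.92 + 1,575.38 + 68.46 = 2,127.76 thousand (anyone who worked, including part-time for economic reasons, counts as employed).
Unemployed = 187.79 + 34.90 = 222.69 thousand (jobless and actively searching, or on temporary layoff).
Labor force = 2,127.76 + 222.69 = 2,350.45 thousand.
Not in labor force = 1,199.13 + 51.61 + 171.30 = 1,422.04 thousand (those not working and not actively searching are outside the labor force — including those who want a job but have given up searching).
Civilian working-age population = 2,350.45 + 1,422.04 = 3,772.49 thousand.
Unemployment rate = 222.69 / 2,350.45 = 9.47%.
Labor force participation rate = 2,350.45 / 3,772.49 = 62.31%.

Unemployment rate ≈ 9.47%; labor force participation rate ≈ 62.31%.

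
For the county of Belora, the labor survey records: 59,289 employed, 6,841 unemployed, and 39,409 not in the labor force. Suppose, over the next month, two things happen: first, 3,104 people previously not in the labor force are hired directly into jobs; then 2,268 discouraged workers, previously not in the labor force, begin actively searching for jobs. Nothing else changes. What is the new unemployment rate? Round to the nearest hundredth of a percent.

New unemployment rate ≈ 12.74%.

Initially, labor force = 59,289 + 6,841 = 66,130, so u = 6,841/66,130 = 10.34%.
After the first change, employed and labor force both rise by 3,104; unemployed unchanged → E = 62,393, U = 6,841, labor force = 69,234.
After the second change, unemployed and labor force both rise by 2,268 → E = 62,393, U = 9,109, labor force = 71,502.
New unemployment rate = 9,109 / 71,502 = 12.74%.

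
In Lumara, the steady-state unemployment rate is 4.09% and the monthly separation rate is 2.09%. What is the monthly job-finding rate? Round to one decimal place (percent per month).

Job-finding rate ≈ 49.0% per month.

From u* = s/(s+f): f = s·(1−u)/u.
f = 2.09 × (1 − 0.0409) / 0.0409 = 2.0045 / 0.0409 ≈ 49.0% per month.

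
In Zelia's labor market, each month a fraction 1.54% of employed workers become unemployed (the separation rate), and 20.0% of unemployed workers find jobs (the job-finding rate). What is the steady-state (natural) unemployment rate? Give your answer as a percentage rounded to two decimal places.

Steady-state unemployment rate ≈ 7.15%.

At steady state the flows balance: s·E = f·U, so U/(E+U) = s/(s+f).
u* = 1.54 / (1.54 + 20.0) = 1.54 / 21.54 = 7.15%.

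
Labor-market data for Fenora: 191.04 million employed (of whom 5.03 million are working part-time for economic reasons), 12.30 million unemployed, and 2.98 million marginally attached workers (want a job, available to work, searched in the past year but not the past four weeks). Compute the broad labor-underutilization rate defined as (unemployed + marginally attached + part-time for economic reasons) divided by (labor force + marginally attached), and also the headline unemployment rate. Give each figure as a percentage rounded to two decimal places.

Labor force = 191.04 + 12.30 = 203.34 million.
Numerator = 12.30 + 2.98 + 5.03 = 20.31 million.
Denominator = 203.34 + 2.98 = 206.32 million.
Broad rate = 20.31 / 206.32 = 9.84%.
Headline unemployment rate = 12.30 / 203.34 = 6.05%.

Broad underutilization rate ≈ 9.84%; headline unemployment rate ≈ 6.05%.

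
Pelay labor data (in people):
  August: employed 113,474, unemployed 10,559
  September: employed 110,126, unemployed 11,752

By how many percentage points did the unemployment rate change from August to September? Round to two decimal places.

The unemployment rate changed by +1.13 percentage points.

August: labor force = 113,474 + 10,559 = 124,033; u = 10,559/124,033 = 8.51%.
September: labor force = 110,126 + 11,752 = 121,878; u = 11,752/121,878 = 9.64%.
Change = 9.64% − 8.51% = +1.13 pp.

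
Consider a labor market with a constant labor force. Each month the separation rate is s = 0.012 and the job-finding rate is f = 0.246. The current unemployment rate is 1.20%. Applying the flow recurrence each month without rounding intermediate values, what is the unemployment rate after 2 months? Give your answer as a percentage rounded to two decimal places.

With a fixed labor force, u_{t+1} = u_t + s·(1−u_t) − f·u_t = u_t·(1−s−f) + s.
Here 1−s−f = 0.742 and s = 0.012.
u_1 = 0.012000 × 0.742 + 0.012 = 0.020904.
u_2 = 0.020904 × 0.742 + 0.012 = 0.027511.

Unemployment rate after two months ≈ 2.75%.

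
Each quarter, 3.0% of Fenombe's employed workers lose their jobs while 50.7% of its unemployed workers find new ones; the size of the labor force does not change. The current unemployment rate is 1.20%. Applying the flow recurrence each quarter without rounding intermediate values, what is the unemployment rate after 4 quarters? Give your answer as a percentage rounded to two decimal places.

Unemployment rate after four quarters ≈ 5.39%.

With a fixed labor force, u_{t+1} = u_t + s·(1−u_t) − f·u_t = u_t·(1−s−f) + s.
Here 1−s−f = 0.463 and s = 0.030.
u_1 = 0.012000 × 0.463 + 0.030 = 0.035556.
u_2 = 0.035556 × 0.463 + 0.030 = 0.046462.
u_3 = 0.046462 × 0.463 + 0.030 = 0.051512.
u_4 = 0.051512 × 0.463 + 0.030 = 0.053850.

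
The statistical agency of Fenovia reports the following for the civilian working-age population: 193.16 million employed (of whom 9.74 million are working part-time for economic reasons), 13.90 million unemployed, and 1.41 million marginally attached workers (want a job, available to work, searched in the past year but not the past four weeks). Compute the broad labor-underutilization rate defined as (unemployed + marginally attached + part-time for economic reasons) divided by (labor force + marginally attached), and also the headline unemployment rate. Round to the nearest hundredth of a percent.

Broad underutilization rate ≈ 12.02%; headline unemployment rate ≈ 6.71%.

Labor force = 193.16 + 13.90 = 207.06 million.
Numerator = 13.90 + 1.41 + 9.74 = 25.05 million.
Denominator = 207.06 + 1.41 = 208.47 million.
Broad rate = 25.05 / 208.47 = 12.02%.
Headline unemployment rate = 13.90 / 207.06 = 6.71%.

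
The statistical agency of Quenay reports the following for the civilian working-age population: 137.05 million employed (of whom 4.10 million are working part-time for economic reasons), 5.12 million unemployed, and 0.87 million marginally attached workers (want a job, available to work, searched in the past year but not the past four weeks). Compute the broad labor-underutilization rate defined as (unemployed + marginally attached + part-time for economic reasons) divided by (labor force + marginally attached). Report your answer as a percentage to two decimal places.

Labor force = 137.05 + 5.12 = 142.17 million.
Numerator = 5.12 + 0.87 + 4.10 = 10.09 million.
Denominator = 142.17 + 0.87 = 143.04 million.
Broad rate = 10.09 / 143.04 = 7.05%.

Broad underutilization rate ≈ 7.05%.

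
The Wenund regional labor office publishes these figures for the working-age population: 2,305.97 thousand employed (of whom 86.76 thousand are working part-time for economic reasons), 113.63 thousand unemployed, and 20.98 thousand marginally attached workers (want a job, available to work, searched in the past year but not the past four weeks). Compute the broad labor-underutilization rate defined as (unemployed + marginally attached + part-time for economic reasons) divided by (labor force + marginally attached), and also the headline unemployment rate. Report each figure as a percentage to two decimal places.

Broad underutilization rate ≈ 9.07%; headline unemployment rate ≈ 4.70%.

Labor force = 2,305.97 + 113.63 = 2,419.60 thousand.
Numerator = 113.63 + 20.98 + 86.76 = 221.37 thousand.
Denominator = 2,419.60 + 20.98 = 2,440.58 thousand.
Broad rate = 221.37 / 2,440.58 = 9.07%.
Headline unemployment rate = 113.63 / 2,419.60 = 4.70%.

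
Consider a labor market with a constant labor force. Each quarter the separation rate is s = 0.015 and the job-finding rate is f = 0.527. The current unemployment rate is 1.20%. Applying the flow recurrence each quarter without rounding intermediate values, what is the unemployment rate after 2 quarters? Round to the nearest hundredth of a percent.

With a fixed labor force, u_{t+1} = u_t + s·(1−u_t) − f·u_t = u_t·(1−s−f) + s.
Here 1−s−f = 0.458 and s = 0.015.
u_1 = 0.012000 × 0.458 + 0.015 = 0.020496.
u_2 = 0.020496 × 0.458 + 0.015 = 0.024387.

Unemployment rate after two quarters ≈ 2.44%.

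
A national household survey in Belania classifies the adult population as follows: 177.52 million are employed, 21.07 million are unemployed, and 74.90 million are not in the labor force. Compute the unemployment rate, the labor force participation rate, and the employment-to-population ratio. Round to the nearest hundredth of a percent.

Unemployment rate ≈ 10.61%; labor force participation rate ≈ 72.61%; employment-population ratio ≈ 64.91%.

Labor force = employed + unemployed = 177.52 + 21.07 = 198.59 million.
Working-age population = 198.59 + 74.90 = 273.49 million.
Unemployment rate = 21.07 / 198.59 = 10.61%.
Labor force participation rate = 198.59 / 273.49 = 72.61%.
Employment-population ratio = 177.52 / 273.49 = 64.91%.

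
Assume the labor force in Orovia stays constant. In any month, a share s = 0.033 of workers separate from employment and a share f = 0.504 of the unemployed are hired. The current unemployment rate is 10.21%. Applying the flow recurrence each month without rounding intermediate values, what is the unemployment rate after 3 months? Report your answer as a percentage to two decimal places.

Unemployment rate after three months ≈ 6.55%.

With a fixed labor force, u_{t+1} = u_t + s·(1−u_t) − f·u_t = u_t·(1−s−f) + s.
Here 1−s−f = 0.463 and s = 0.033.
u_1 = 0.102100 × 0.463 + 0.033 = 0.080272.
u_2 = 0.080272 × 0.463 + 0.033 = 0.070166.
u_3 = 0.070166 × 0.463 + 0.033 = 0.065487.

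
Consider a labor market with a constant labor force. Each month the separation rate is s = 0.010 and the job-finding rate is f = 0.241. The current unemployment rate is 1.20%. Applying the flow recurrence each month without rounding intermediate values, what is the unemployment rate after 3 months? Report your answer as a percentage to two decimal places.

With a fixed labor force, u_{t+1} = u_t + s·(1−u_t) − f·u_t = u_t·(1−s−f) + s.
Here 1−s−f = 0.749 and s = 0.010.
u_1 = 0.012000 × 0.749 + 0.010 = 0.018988.
u_2 = 0.018988 × 0.749 + 0.010 = 0.024222.
u_3 = 0.024222 × 0.749 + 0.010 = 0.028142.

Unemployment rate after three months ≈ 2.81%.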